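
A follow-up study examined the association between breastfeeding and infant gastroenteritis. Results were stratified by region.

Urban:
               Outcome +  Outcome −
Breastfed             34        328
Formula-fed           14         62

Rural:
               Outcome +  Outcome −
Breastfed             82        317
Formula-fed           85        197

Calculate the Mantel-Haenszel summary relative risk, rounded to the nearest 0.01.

0.65

RR_MH = Σ(aᵢ·n₀ᵢ/nᵢ) / Σ(cᵢ·n₁ᵢ/nᵢ), with n₁ᵢ = aᵢ+bᵢ (exposed), n₀ᵢ = cᵢ+dᵢ (unexposed), nᵢ = n₁ᵢ+n₀ᵢ.
Stratum 1 (Urban): n₁ = 362, n₀ = 76, n = 438; a·n₀/n = 34·76/438 = 5.8995; c·n₁/n = 14·362/438 = 11.5708
Stratum 2 (Rural): n₁ = 399, n₀ = 282, n = 681; a·n₀/n = 82·282/681 = 33.9559; c·n₁/n = 85·399/681 = 49.8018
RR_MH = (5.8995 + 33.9559) / (11.5708 + 49.8018) = 39.8555 / 61.3725 = 0.64940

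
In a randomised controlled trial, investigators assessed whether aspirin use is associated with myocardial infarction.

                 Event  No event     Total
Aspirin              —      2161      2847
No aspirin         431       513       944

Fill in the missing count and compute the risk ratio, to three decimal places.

0.528

The missing cell is in the exposed row: 2847 − 2161 = 686.
So a = 686, b = 2161, c = 431, d = 513.
RR = [a/(a+b)] / [c/(c+d)] = (686/2847) / (431/944) = 0.24096/0.45657 = 0.52775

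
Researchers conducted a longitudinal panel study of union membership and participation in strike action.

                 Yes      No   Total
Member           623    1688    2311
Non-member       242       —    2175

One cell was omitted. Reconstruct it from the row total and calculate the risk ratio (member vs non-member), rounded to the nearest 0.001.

2.423

The missing cell is in the unexposed row: 2175 − 242 = 1933.
So a = 623, b = 1688, c = 242, d = 1933.
RR = [a/(a+b)] / [c/(c+d)] = (623/2311) / (242/2175) = 0.26958/0.11126 = 2.42288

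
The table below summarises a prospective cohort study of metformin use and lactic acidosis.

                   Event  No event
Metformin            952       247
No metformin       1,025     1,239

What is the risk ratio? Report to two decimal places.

1.75

Cells: a = 952, b = 247, c = 1025, d = 1239.
Risk in exposed = 952/1199 = 0.79399; risk in unexposed = 1025/2264 = 0.45274.
RR = 0.79399 / 0.45274 = 1.75376
The risk among the exposed is 1.75 times that among the unexposed.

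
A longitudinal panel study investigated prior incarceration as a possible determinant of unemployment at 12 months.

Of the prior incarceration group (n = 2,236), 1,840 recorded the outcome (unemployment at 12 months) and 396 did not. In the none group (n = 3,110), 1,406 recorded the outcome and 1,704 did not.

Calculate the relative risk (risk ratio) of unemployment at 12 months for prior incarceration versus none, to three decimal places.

1.820

From the description: a = 1840, b = 396, c = 1406, d = 1704.
Risk in exposed = 1840/2236 = 0.82290; risk in unexposed = 1406/3110 = 0.45209.
RR = 0.82290 / 0.45209 = 1.82021
The risk among the exposed is 1.82 times that among the unexposed.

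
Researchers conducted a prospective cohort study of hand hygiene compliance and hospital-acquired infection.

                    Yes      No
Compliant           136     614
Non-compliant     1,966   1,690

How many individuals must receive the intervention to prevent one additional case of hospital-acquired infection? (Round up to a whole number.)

Risk in treated group = 136/750 = 0.18133; risk in control = 1966/3656 = 0.53775.
Absolute risk reduction = 0.53775 − 0.18133 = 0.35641
NNT = 1 / ARR = 1 / 0.35641 = 2.806 → round up → 3

3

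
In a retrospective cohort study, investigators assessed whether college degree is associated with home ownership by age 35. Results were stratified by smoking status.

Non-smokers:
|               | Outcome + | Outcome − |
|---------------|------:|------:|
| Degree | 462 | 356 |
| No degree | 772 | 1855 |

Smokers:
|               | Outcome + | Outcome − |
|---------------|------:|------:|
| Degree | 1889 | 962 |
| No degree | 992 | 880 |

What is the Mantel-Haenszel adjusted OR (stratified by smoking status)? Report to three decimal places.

OR_MH = Σ(aᵢdᵢ/nᵢ) / Σ(bᵢcᵢ/nᵢ), where nᵢ is the stratum total.
Stratum 1 (Non-smokers): n = 3445; a·d/n = 462·1855/3445 = 248.7692; b·c/n = 356·772/3445 = 79.7771
Stratum 2 (Smokers): n = 4723; a·d/n = 1889·880/4723 = 351.9627; b·c/n = 962·992/4723 = 202.0546
OR_MH = (248.7692 + 351.9627) / (79.7771 + 202.0546) = 600.7320 / 281.8317 = 2.13153

2.132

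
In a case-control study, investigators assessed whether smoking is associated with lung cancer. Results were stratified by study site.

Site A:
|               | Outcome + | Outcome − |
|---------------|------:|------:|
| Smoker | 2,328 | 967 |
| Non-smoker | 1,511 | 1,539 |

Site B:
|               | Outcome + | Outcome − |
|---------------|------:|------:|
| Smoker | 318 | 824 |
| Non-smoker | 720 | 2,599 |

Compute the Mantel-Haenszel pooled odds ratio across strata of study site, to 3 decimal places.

2.064

OR_MH = Σ(aᵢdᵢ/nᵢ) / Σ(bᵢcᵢ/nᵢ), where nᵢ is the stratum total.
Stratum 1 (Site A): n = 6345; a·d/n = 2328·1539/6345 = 564.6638; b·c/n = 967·1511/6345 = 230.2816
Stratum 2 (Site B): n = 4461; a·d/n = 318·2599/4461 = 185.2683; b·c/n = 824·720/4461 = 132.9926
OR_MH = (564.6638 + 185.2683) / (230.2816 + 132.9926) = 749.9322 / 363.2742 = 2.06437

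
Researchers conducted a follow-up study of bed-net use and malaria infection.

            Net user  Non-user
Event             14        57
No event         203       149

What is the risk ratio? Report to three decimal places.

0.233

Reading the table with exposure as columns: a = 14 (Net user, case), b = 203 (Net user, non-case), c = 57 (Non-user, case), d = 149.
Risk in exposed = 14/217 = 0.06452; risk in unexposed = 57/206 = 0.27670.
RR = 0.06452 / 0.27670 = 0.23316
The risk is 77% lower among the exposed than among the unexposed.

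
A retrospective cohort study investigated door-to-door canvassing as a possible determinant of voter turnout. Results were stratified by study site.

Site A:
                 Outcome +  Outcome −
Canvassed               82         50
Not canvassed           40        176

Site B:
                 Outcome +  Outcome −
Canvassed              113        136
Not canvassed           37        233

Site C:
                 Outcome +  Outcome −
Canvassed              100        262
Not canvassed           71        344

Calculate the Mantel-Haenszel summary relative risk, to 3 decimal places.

RR_MH = Σ(aᵢ·n₀ᵢ/nᵢ) / Σ(cᵢ·n₁ᵢ/nᵢ), with n₁ᵢ = aᵢ+bᵢ (exposed), n₀ᵢ = cᵢ+dᵢ (unexposed), nᵢ = n₁ᵢ+n₀ᵢ.
Stratum 1 (Site A): n₁ = 132, n₀ = 216, n = 348; a·n₀/n = 82·216/348 = 50.8966; c·n₁/n = 40·132/348 = 15.1724
Stratum 2 (Site B): n₁ = 249, n₀ = 270, n = 519; a·n₀/n = 113·270/519 = 58.7861; c·n₁/n = 37·249/519 = 17.7514
Stratum 3 (Site C): n₁ = 362, n₀ = 415, n = 777; a·n₀/n = 100·415/777 = 53.4106; c·n₁/n = 71·362/777 = 33.0785
RR_MH = (50.8966 + 58.7861 + 53.4106) / (15.1724 + 17.7514 + 33.0785) = 163.0932 / 66.0024 = 2.47102

2.471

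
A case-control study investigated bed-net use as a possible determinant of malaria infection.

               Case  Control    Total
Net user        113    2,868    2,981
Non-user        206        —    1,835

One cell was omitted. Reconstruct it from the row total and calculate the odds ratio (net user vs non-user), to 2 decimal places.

0.31

The missing cell is in the unexposed row: 1835 − 206 = 1629.
So a = 113, b = 2868, c = 206, d = 1629.
OR = (a·d)/(b·c) = (113 × 1629) / (2868 × 206) = 184077 / 590808 = 0.31157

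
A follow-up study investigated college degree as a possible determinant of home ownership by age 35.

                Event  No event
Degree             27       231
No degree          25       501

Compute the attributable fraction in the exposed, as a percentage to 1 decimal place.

Cells: a = 27, b = 231, c = 25, d = 501.
Risk in exposed = 27/258 = 0.10465; risk in unexposed = 25/526 = 0.04753.
RR = 0.10465/0.04753 = 2.20186
AR% = (RR − 1)/RR × 100 = (2.20186 − 1)/2.20186 × 100 = 54.5839%

54.6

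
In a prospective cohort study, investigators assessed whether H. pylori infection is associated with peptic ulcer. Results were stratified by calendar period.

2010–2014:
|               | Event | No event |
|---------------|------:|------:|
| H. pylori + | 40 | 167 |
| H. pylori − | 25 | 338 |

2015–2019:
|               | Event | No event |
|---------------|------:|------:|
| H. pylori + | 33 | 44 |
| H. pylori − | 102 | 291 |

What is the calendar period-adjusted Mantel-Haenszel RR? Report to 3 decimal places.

RR_MH = Σ(aᵢ·n₀ᵢ/nᵢ) / Σ(cᵢ·n₁ᵢ/nᵢ), with n₁ᵢ = aᵢ+bᵢ (exposed), n₀ᵢ = cᵢ+dᵢ (unexposed), nᵢ = n₁ᵢ+n₀ᵢ.
Stratum 1 (2010–2014): n₁ = 207, n₀ = 363, n = 570; a·n₀/n = 40·363/570 = 25.4737; c·n₁/n = 25·207/570 = 9.0789
Stratum 2 (2015–2019): n₁ = 77, n₀ = 393, n = 470; a·n₀/n = 33·393/470 = 27.5936; c·n₁/n = 102·77/470 = 16.7106
RR_MH = (25.4737 + 27.5936) / (9.0789 + 16.7106) = 53.0673 / 25.7896 = 2.05770

2.058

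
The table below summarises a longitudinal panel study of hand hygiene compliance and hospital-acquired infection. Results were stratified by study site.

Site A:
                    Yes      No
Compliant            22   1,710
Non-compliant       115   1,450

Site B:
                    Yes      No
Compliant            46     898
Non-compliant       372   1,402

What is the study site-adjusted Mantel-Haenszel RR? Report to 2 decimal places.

RR_MH = Σ(aᵢ·n₀ᵢ/nᵢ) / Σ(cᵢ·n₁ᵢ/nᵢ), with n₁ᵢ = aᵢ+bᵢ (exposed), n₀ᵢ = cᵢ+dᵢ (unexposed), nᵢ = n₁ᵢ+n₀ᵢ.
Stratum 1 (Site A): n₁ = 1732, n₀ = 1565, n = 3297; a·n₀/n = 22·1565/3297 = 10.4428; c·n₁/n = 115·1732/3297 = 60.4125
Stratum 2 (Site B): n₁ = 944, n₀ = 1774, n = 2718; a·n₀/n = 46·1774/2718 = 30.0235; c·n₁/n = 372·944/2718 = 129.2009
RR_MH = (10.4428 + 30.0235) / (60.4125 + 129.2009) = 40.4664 / 189.6134 = 0.21342

0.21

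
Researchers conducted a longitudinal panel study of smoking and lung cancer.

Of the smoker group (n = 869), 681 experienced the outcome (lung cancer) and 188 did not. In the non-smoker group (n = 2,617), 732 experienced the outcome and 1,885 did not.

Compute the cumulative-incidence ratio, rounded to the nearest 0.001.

From the description: a = 681, b = 188, c = 732, d = 1885.
Risk in exposed = 681/869 = 0.78366; risk in unexposed = 732/2617 = 0.27971.
RR = 0.78366 / 0.27971 = 2.80169
The risk among the exposed is 2.80 times that among the unexposed.

2.802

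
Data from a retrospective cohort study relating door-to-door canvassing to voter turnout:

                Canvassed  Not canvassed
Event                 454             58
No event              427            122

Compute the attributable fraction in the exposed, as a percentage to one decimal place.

Reading the table with exposure as columns: a = 454 (Canvassed, case), b = 427 (Canvassed, non-case), c = 58 (Not canvassed, case), d = 122.
Risk in exposed = 454/881 = 0.51532; risk in unexposed = 58/180 = 0.32222.
RR = 0.51532/0.32222 = 1.59928
AR% = (RR − 1)/RR × 100 = (1.59928 − 1)/1.59928 × 100 = 37.4719%

37.5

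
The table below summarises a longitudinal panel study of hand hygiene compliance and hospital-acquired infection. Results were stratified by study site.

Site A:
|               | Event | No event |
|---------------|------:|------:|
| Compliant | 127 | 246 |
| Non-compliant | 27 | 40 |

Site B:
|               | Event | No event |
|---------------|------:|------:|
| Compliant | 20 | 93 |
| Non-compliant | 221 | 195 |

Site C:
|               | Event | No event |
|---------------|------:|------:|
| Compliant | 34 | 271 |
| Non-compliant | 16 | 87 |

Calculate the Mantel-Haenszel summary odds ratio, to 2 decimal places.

0.41

OR_MH = Σ(aᵢdᵢ/nᵢ) / Σ(bᵢcᵢ/nᵢ), where nᵢ is the stratum total.
Stratum 1 (Site A): n = 440; a·d/n = 127·40/440 = 11.5455; b·c/n = 246·27/440 = 15.0955
Stratum 2 (Site B): n = 529; a·d/n = 20·195/529 = 7.3724; b·c/n = 93·221/529 = 38.8526
Stratum 3 (Site C): n = 408; a·d/n = 34·87/408 = 7.2500; b·c/n = 271·16/408 = 10.6275
OR_MH = (11.5455 + 7.3724 + 7.2500) / (15.0955 + 38.8526 + 10.6275) = 26.1679 / 64.5755 = 0.40523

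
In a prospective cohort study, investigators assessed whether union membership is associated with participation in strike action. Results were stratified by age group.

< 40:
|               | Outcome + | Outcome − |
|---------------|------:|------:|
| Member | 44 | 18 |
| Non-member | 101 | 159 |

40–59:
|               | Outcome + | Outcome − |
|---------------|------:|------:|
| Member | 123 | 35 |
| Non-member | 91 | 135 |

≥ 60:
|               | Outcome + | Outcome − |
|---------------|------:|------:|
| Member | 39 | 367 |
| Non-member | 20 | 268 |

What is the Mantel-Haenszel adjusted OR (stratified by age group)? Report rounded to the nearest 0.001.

OR_MH = Σ(aᵢdᵢ/nᵢ) / Σ(bᵢcᵢ/nᵢ), where nᵢ is the stratum total.
Stratum 1 (< 40): n = 322; a·d/n = 44·159/322 = 21.7267; b·c/n = 18·101/322 = 5.6460
Stratum 2 (40–59): n = 384; a·d/n = 123·135/384 = 43.2422; b·c/n = 35·91/384 = 8.2943
Stratum 3 (≥ 60): n = 694; a·d/n = 39·268/694 = 15.0605; b·c/n = 367·20/694 = 10.5764
OR_MH = (21.7267 + 43.2422 + 15.0605) / (5.6460 + 8.2943 + 10.5764) = 80.0294 / 24.5166 = 3.26429

3.264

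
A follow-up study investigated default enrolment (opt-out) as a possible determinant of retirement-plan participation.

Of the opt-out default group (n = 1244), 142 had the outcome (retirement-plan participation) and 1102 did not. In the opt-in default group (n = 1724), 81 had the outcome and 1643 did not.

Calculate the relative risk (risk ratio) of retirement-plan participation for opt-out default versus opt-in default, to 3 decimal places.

2.430

From the description: a = 142, b = 1102, c = 81, d = 1643.
Risk in exposed = 142/1244 = 0.11415; risk in unexposed = 81/1724 = 0.04698.
RR = 0.11415 / 0.04698 = 2.42952
The risk among the exposed is 2.43 times that among the unexposed.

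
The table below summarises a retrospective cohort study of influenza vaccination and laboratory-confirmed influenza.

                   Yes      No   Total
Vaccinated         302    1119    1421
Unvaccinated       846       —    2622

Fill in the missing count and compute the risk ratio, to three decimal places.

0.659

The missing cell is in the unexposed row: 2622 − 846 = 1776.
So a = 302, b = 1119, c = 846, d = 1776.
RR = [a/(a+b)] / [c/(c+d)] = (302/1421) / (846/2622) = 0.21253/0.32265 = 0.65868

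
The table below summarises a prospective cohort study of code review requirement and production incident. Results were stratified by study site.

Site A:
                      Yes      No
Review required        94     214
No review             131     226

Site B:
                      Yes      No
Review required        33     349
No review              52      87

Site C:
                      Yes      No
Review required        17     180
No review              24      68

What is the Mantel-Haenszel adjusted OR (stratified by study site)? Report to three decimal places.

OR_MH = Σ(aᵢdᵢ/nᵢ) / Σ(bᵢcᵢ/nᵢ), where nᵢ is the stratum total.
Stratum 1 (Site A): n = 665; a·d/n = 94·226/665 = 31.9459; b·c/n = 214·131/665 = 42.1564
Stratum 2 (Site B): n = 521; a·d/n = 33·87/521 = 5.5106; b·c/n = 349·52/521 = 34.8330
Stratum 3 (Site C): n = 289; a·d/n = 17·68/289 = 4.0000; b·c/n = 180·24/289 = 14.9481
OR_MH = (31.9459 + 5.5106 + 4.0000) / (42.1564 + 34.8330 + 14.9481) = 41.4564 / 91.9375 = 0.45092

0.451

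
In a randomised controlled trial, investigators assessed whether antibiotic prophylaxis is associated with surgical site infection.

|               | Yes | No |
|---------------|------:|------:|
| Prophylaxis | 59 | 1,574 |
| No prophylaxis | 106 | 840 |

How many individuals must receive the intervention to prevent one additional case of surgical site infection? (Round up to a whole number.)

14

Risk in treated group = 59/1633 = 0.03613; risk in control = 106/946 = 0.11205.
Absolute risk reduction = 0.11205 − 0.03613 = 0.07592
NNT = 1 / ARR = 1 / 0.07592 = 13.172 → round up → 14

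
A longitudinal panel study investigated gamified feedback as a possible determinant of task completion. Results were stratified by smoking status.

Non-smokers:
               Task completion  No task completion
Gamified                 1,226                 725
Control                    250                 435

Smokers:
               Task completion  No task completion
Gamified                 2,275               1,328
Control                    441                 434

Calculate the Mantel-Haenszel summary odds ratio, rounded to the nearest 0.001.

OR_MH = Σ(aᵢdᵢ/nᵢ) / Σ(bᵢcᵢ/nᵢ), where nᵢ is the stratum total.
Stratum 1 (Non-smokers): n = 2636; a·d/n = 1226·435/2636 = 202.3179; b·c/n = 725·250/2636 = 68.7595
Stratum 2 (Smokers): n = 4478; a·d/n = 2275·434/4478 = 220.4891; b·c/n = 1328·441/4478 = 130.7834
OR_MH = (202.3179 + 220.4891) / (68.7595 + 130.7834) = 422.8070 / 199.5429 = 2.11888

2.119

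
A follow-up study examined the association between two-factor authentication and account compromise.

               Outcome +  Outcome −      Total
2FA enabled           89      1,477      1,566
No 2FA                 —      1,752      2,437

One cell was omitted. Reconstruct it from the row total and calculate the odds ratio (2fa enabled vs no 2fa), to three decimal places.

The missing cell is in the unexposed row: 2437 − 1752 = 685.
So a = 89, b = 1477, c = 685, d = 1752.
OR = (a·d)/(b·c) = (89 × 1752) / (1477 × 685) = 155928 / 1011745 = 0.15412

0.154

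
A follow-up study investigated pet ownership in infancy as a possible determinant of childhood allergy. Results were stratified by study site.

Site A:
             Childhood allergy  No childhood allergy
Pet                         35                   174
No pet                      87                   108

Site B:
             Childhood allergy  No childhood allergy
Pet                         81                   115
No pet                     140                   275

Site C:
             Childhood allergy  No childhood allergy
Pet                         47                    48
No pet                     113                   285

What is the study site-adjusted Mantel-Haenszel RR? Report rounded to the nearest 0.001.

RR_MH = Σ(aᵢ·n₀ᵢ/nᵢ) / Σ(cᵢ·n₁ᵢ/nᵢ), with n₁ᵢ = aᵢ+bᵢ (exposed), n₀ᵢ = cᵢ+dᵢ (unexposed), nᵢ = n₁ᵢ+n₀ᵢ.
Stratum 1 (Site A): n₁ = 209, n₀ = 195, n = 404; a·n₀/n = 35·195/404 = 16.8936; c·n₁/n = 87·209/404 = 45.0074
Stratum 2 (Site B): n₁ = 196, n₀ = 415, n = 611; a·n₀/n = 81·415/611 = 55.0164; c·n₁/n = 140·196/611 = 44.9100
Stratum 3 (Site C): n₁ = 95, n₀ = 398, n = 493; a·n₀/n = 47·398/493 = 37.9432; c·n₁/n = 113·95/493 = 21.7748
RR_MH = (16.8936 + 55.0164 + 37.9432) / (45.0074 + 44.9100 + 21.7748) = 109.8531 / 111.6923 = 0.98353

0.984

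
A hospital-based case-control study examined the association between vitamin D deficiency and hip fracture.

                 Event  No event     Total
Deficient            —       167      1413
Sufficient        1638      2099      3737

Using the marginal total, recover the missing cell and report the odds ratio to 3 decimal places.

The missing cell is in the exposed row: 1413 − 167 = 1246.
So a = 1246, b = 167, c = 1638, d = 2099.
OR = (a·d)/(b·c) = (1246 × 2099) / (167 × 1638) = 2615354 / 273546 = 9.56093

9.561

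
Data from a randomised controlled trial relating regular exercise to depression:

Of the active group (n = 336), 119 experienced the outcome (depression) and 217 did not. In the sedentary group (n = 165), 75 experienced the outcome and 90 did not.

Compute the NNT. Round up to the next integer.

Risk in treated group = 119/336 = 0.35417; risk in control = 75/165 = 0.45455.
Absolute risk reduction = 0.45455 − 0.35417 = 0.10038
NNT = 1 / ARR = 1 / 0.10038 = 9.962 → round up → 10

10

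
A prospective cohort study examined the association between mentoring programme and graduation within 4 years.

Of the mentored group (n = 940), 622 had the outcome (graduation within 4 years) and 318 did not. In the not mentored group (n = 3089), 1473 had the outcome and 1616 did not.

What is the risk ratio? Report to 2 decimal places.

From the description: a = 622, b = 318, c = 1473, d = 1616.
Risk in exposed = 622/940 = 0.66170; risk in unexposed = 1473/3089 = 0.47685.
RR = 0.66170 / 0.47685 = 1.38764
The risk among the exposed is 1.39 times that among the unexposed.

1.39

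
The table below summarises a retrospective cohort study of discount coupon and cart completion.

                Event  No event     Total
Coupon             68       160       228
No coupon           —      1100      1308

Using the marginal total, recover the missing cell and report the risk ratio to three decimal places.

The missing cell is in the unexposed row: 1308 − 1100 = 208.
So a = 68, b = 160, c = 208, d = 1100.
RR = [a/(a+b)] / [c/(c+d)] = (68/228) / (208/1308) = 0.29825/0.15902 = 1.87551

1.876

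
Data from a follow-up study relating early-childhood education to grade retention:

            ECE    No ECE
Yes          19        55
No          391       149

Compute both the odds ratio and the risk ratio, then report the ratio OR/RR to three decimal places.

0.766

Reading the table with exposure as columns: a = 19 (ECE, case), b = 391 (ECE, non-case), c = 55 (No ECE, case), d = 149.
OR = (19·149)/(391·55) = 2831/21505 = 0.13164
Risk in exposed = 19/410 = 0.04634; risk in unexposed = 55/204 = 0.26961; RR = 0.17188
OR/RR = 0.13164 / 0.17188 = 0.76588
The outcome is not rare, so the OR lies further from 1 than the RR.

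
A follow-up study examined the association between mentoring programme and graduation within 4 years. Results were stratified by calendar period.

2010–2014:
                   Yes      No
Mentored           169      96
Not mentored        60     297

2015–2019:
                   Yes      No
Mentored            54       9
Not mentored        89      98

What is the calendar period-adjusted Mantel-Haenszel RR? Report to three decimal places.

2.863

RR_MH = Σ(aᵢ·n₀ᵢ/nᵢ) / Σ(cᵢ·n₁ᵢ/nᵢ), with n₁ᵢ = aᵢ+bᵢ (exposed), n₀ᵢ = cᵢ+dᵢ (unexposed), nᵢ = n₁ᵢ+n₀ᵢ.
Stratum 1 (2010–2014): n₁ = 265, n₀ = 357, n = 622; a·n₀/n = 169·357/622 = 96.9984; c·n₁/n = 60·265/622 = 25.5627
Stratum 2 (2015–2019): n₁ = 63, n₀ = 187, n = 250; a·n₀/n = 54·187/250 = 40.3920; c·n₁/n = 89·63/250 = 22.4280
RR_MH = (96.9984 + 40.3920) / (25.5627 + 22.4280) = 137.3904 / 47.9907 = 2.86285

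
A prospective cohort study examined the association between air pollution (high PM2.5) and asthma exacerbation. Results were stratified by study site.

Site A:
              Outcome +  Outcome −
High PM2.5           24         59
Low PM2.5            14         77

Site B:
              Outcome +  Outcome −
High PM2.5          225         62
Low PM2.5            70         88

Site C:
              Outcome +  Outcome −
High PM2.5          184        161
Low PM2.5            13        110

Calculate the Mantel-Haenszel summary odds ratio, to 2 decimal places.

5.18

OR_MH = Σ(aᵢdᵢ/nᵢ) / Σ(bᵢcᵢ/nᵢ), where nᵢ is the stratum total.
Stratum 1 (Site A): n = 174; a·d/n = 24·77/174 = 10.6207; b·c/n = 59·14/174 = 4.7471
Stratum 2 (Site B): n = 445; a·d/n = 225·88/445 = 44.4944; b·c/n = 62·70/445 = 9.7528
Stratum 3 (Site C): n = 468; a·d/n = 184·110/468 = 43.2479; b·c/n = 161·13/468 = 4.4722
OR_MH = (10.6207 + 44.4944 + 43.2479) / (4.7471 + 9.7528 + 4.4722) = 98.3629 / 18.9722 = 5.18459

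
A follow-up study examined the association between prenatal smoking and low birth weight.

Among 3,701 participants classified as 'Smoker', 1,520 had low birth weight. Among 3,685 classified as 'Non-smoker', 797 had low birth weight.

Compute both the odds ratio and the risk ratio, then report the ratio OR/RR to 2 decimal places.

From the description: a = 1520, b = 2181, c = 797, d = 2888.
OR = (1520·2888)/(2181·797) = 4389760/1738257 = 2.52538
Risk in exposed = 1520/3701 = 0.41070; risk in unexposed = 797/3685 = 0.21628; RR = 1.89891
OR/RR = 2.52538 / 1.89891 = 1.32991
The outcome is not rare, so the OR lies further from 1 than the RR.

1.33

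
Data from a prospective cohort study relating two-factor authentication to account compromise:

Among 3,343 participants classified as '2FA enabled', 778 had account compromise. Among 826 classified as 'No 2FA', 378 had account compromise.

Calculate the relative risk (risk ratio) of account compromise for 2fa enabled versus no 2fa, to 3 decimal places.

From the description: a = 778, b = 2565, c = 378, d = 448.
Risk in exposed = 778/3343 = 0.23273; risk in unexposed = 378/826 = 0.45763.
RR = 0.23273 / 0.45763 = 0.50855
The risk is 49% lower among the exposed than among the unexposed.

0.509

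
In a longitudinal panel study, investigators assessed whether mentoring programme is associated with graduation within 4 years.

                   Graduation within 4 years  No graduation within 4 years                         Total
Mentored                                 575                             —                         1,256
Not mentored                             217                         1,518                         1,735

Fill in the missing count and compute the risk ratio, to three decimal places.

The missing cell is in the exposed row: 1256 − 575 = 681.
So a = 575, b = 681, c = 217, d = 1518.
RR = [a/(a+b)] / [c/(c+d)] = (575/1256) / (217/1735) = 0.45780/0.12507 = 3.66031

3.660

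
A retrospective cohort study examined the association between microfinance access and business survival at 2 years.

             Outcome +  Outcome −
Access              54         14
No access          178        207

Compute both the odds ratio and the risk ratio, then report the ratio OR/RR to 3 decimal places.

Cells: a = 54, b = 14, c = 178, d = 207.
OR = (54·207)/(14·178) = 11178/2492 = 4.48555
Risk in exposed = 54/68 = 0.79412; risk in unexposed = 178/385 = 0.46234; RR = 1.71761
OR/RR = 4.48555 / 1.71761 = 2.61150
The outcome is not rare, so the OR lies further from 1 than the RR.

2.612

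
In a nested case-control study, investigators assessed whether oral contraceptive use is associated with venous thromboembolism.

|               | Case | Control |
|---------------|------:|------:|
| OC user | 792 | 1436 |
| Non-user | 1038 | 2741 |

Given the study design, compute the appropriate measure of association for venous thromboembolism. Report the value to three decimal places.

1.456

Cells: a = 792, b = 1436, c = 1038, d = 2741.
This is a nested case-control study: participants were sampled on outcome status, so risks in the source population cannot be estimated directly — relative risk is not valid here. The odds ratio is the appropriate measure.
OR = (a·d)/(b·c) = (792 × 2741) / (1436 × 1038) = 2170872 / 1490568 = 1.45641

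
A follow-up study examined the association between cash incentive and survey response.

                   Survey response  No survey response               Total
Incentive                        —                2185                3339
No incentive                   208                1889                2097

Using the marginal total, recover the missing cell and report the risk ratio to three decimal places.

The missing cell is in the exposed row: 3339 − 2185 = 1154.
So a = 1154, b = 2185, c = 208, d = 1889.
RR = [a/(a+b)] / [c/(c+d)] = (1154/3339) / (208/2097) = 0.34561/0.09919 = 3.48437

3.484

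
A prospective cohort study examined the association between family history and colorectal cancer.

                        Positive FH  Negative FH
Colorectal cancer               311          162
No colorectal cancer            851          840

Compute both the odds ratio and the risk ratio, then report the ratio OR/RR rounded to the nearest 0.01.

Reading the table with exposure as columns: a = 311 (Positive FH, case), b = 851 (Positive FH, non-case), c = 162 (Negative FH, case), d = 840.
OR = (311·840)/(851·162) = 261240/137862 = 1.89494
Risk in exposed = 311/1162 = 0.26764; risk in unexposed = 162/1002 = 0.16168; RR = 1.65542
OR/RR = 1.89494 / 1.65542 = 1.14469
The outcome is not rare, so the OR lies further from 1 than the RR.

1.14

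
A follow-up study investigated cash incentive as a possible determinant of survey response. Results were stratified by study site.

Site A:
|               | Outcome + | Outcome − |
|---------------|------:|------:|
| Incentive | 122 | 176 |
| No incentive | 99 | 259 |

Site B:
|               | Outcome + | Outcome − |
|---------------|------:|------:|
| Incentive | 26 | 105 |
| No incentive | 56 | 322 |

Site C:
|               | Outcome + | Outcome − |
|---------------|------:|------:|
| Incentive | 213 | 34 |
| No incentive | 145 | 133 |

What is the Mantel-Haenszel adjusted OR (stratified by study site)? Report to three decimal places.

2.496

OR_MH = Σ(aᵢdᵢ/nᵢ) / Σ(bᵢcᵢ/nᵢ), where nᵢ is the stratum total.
Stratum 1 (Site A): n = 656; a·d/n = 122·259/656 = 48.1677; b·c/n = 176·99/656 = 26.5610
Stratum 2 (Site B): n = 509; a·d/n = 26·322/509 = 16.4479; b·c/n = 105·56/509 = 11.5521
Stratum 3 (Site C): n = 525; a·d/n = 213·133/525 = 53.9600; b·c/n = 34·145/525 = 9.3905
OR_MH = (48.1677 + 16.4479 + 53.9600) / (26.5610 + 11.5521 + 9.3905) = 118.5756 / 47.5035 = 2.49614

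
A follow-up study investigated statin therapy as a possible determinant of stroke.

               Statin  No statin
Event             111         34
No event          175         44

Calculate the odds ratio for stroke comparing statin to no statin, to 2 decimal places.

Reading the table with exposure as columns: a = 111 (Statin, case), b = 175 (Statin, non-case), c = 34 (No statin, case), d = 44.
OR = (a·d)/(b·c) = (111 × 44) / (175 × 34) = 4884 / 5950 = 0.82084
Exposure is associated with lower odds of stroke (OR = 0.82 < 1).

0.82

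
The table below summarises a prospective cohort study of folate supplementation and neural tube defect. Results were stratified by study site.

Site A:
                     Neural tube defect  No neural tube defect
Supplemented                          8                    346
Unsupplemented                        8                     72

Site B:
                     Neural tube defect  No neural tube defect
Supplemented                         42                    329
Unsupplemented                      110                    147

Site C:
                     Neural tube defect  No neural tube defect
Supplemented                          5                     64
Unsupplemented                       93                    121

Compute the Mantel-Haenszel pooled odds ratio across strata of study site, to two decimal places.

OR_MH = Σ(aᵢdᵢ/nᵢ) / Σ(bᵢcᵢ/nᵢ), where nᵢ is the stratum total.
Stratum 1 (Site A): n = 434; a·d/n = 8·72/434 = 1.3272; b·c/n = 346·8/434 = 6.3779
Stratum 2 (Site B): n = 628; a·d/n = 42·147/628 = 9.8312; b·c/n = 329·110/628 = 57.6274
Stratum 3 (Site C): n = 283; a·d/n = 5·121/283 = 2.1378; b·c/n = 64·93/283 = 21.0318
OR_MH = (1.3272 + 9.8312 + 2.1378) / (6.3779 + 57.6274 + 21.0318) = 13.2962 / 85.0371 = 0.15636

0.16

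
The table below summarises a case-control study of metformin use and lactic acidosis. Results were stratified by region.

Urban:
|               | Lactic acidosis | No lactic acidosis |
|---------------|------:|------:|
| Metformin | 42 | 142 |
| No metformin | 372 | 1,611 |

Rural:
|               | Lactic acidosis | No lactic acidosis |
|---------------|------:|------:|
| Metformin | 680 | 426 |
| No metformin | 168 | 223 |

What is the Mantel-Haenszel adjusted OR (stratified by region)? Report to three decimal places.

OR_MH = Σ(aᵢdᵢ/nᵢ) / Σ(bᵢcᵢ/nᵢ), where nᵢ is the stratum total.
Stratum 1 (Urban): n = 2167; a·d/n = 42·1611/2167 = 31.2238; b·c/n = 142·372/2167 = 24.3766
Stratum 2 (Rural): n = 1497; a·d/n = 680·223/1497 = 101.2959; b·c/n = 426·168/1497 = 47.8076
OR_MH = (31.2238 + 101.2959) / (24.3766 + 47.8076) = 132.5197 / 72.1842 = 1.83586

1.836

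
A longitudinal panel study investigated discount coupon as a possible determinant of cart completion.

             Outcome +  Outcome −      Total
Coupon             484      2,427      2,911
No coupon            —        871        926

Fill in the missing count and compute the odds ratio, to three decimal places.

The missing cell is in the unexposed row: 926 − 871 = 55.
So a = 484, b = 2427, c = 55, d = 871.
OR = (a·d)/(b·c) = (484 × 871) / (2427 × 55) = 421564 / 133485 = 3.15814

3.158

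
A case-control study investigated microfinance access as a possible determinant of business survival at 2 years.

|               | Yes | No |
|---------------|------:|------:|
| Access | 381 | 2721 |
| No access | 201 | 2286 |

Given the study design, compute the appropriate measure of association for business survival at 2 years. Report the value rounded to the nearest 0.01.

Cells: a = 381, b = 2721, c = 201, d = 2286.
This is a case-control study: participants were sampled on outcome status, so risks in the source population cannot be estimated directly — relative risk is not valid here. The odds ratio is the appropriate measure.
OR = (a·d)/(b·c) = (381 × 2286) / (2721 × 201) = 870966 / 546921 = 1.59249

1.59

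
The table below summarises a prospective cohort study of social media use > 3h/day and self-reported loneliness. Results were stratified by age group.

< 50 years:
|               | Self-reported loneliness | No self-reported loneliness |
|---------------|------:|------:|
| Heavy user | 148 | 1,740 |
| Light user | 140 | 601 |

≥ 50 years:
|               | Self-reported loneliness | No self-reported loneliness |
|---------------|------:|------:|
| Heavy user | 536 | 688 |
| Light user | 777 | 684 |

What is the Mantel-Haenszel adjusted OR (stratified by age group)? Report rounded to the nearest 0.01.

0.58

OR_MH = Σ(aᵢdᵢ/nᵢ) / Σ(bᵢcᵢ/nᵢ), where nᵢ is the stratum total.
Stratum 1 (< 50 years): n = 2629; a·d/n = 148·601/2629 = 33.8334; b·c/n = 1740·140/2629 = 92.6588
Stratum 2 (≥ 50 years): n = 2685; a·d/n = 536·684/2685 = 136.5453; b·c/n = 688·777/2685 = 199.0972
OR_MH = (33.8334 + 136.5453) / (92.6588 + 199.0972) = 170.3786 / 291.7560 = 0.58398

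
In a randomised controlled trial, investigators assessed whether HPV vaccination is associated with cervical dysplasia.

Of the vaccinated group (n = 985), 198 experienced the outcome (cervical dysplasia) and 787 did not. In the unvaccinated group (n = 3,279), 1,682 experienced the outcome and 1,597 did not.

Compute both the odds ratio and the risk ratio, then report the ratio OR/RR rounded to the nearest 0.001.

0.610

From the description: a = 198, b = 787, c = 1682, d = 1597.
OR = (198·1597)/(787·1682) = 316206/1323734 = 0.23887
Risk in exposed = 198/985 = 0.20102; risk in unexposed = 1682/3279 = 0.51296; RR = 0.39187
OR/RR = 0.23887 / 0.39187 = 0.60957
The outcome is not rare, so the OR lies further from 1 than the RR.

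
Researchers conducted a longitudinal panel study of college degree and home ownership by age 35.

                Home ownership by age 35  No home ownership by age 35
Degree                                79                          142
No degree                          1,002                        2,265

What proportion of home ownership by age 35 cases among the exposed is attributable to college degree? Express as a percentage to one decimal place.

14.2

Cells: a = 79, b = 142, c = 1002, d = 2265.
Risk in exposed = 79/221 = 0.35747; risk in unexposed = 1002/3267 = 0.30670.
RR = 0.35747/0.30670 = 1.16551
AR% = (RR − 1)/RR × 100 = (1.16551 − 1)/1.16551 × 100 = 14.2007%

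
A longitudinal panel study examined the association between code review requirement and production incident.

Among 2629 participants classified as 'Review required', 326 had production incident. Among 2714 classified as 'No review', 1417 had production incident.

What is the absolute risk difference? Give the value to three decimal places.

-0.398

From the description: a = 326, b = 2303, c = 1417, d = 1297.
Risk in exposed = 326/2629 = 0.124002; risk in unexposed = 1417/2714 = 0.522108.
Risk difference = 0.124002 − 0.522108 = -0.398106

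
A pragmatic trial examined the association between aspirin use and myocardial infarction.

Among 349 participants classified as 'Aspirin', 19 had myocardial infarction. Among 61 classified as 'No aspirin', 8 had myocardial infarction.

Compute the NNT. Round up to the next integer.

14

Risk in treated group = 19/349 = 0.05444; risk in control = 8/61 = 0.13115.
Absolute risk reduction = 0.13115 − 0.05444 = 0.07671
NNT = 1 / ARR = 1 / 0.07671 = 13.037 → round up → 14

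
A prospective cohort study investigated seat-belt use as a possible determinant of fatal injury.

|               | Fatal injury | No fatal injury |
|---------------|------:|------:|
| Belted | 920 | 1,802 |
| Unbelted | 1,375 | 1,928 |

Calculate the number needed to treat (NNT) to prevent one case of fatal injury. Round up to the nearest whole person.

13

Risk in treated group = 920/2722 = 0.33799; risk in control = 1375/3303 = 0.41629.
Absolute risk reduction = 0.41629 − 0.33799 = 0.07830
NNT = 1 / ARR = 1 / 0.07830 = 12.771 → round up → 13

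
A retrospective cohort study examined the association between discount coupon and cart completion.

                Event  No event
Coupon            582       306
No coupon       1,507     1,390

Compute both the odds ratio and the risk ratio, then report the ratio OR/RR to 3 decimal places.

1.392

Cells: a = 582, b = 306, c = 1507, d = 1390.
OR = (582·1390)/(306·1507) = 808980/461142 = 1.75430
Risk in exposed = 582/888 = 0.65541; risk in unexposed = 1507/2897 = 0.52019; RR = 1.25993
OR/RR = 1.75430 / 1.25993 = 1.39238
The outcome is not rare, so the OR lies further from 1 than the RR.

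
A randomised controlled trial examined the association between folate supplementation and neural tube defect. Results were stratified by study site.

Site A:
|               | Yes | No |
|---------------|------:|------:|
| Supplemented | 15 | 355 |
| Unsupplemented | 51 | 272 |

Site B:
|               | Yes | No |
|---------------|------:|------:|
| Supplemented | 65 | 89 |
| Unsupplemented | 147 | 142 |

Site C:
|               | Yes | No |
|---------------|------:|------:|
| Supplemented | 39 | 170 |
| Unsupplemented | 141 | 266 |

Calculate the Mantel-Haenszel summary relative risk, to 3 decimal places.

RR_MH = Σ(aᵢ·n₀ᵢ/nᵢ) / Σ(cᵢ·n₁ᵢ/nᵢ), with n₁ᵢ = aᵢ+bᵢ (exposed), n₀ᵢ = cᵢ+dᵢ (unexposed), nᵢ = n₁ᵢ+n₀ᵢ.
Stratum 1 (Site A): n₁ = 370, n₀ = 323, n = 693; a·n₀/n = 15·323/693 = 6.9913; c·n₁/n = 51·370/693 = 27.2294
Stratum 2 (Site B): n₁ = 154, n₀ = 289, n = 443; a·n₀/n = 65·289/443 = 42.4041; c·n₁/n = 147·154/443 = 51.1016
Stratum 3 (Site C): n₁ = 209, n₀ = 407, n = 616; a·n₀/n = 39·407/616 = 25.7679; c·n₁/n = 141·209/616 = 47.8393
RR_MH = (6.9913 + 42.4041 + 25.7679) / (27.2294 + 51.1016 + 47.8393) = 75.1633 / 126.1703 = 0.59573

0.596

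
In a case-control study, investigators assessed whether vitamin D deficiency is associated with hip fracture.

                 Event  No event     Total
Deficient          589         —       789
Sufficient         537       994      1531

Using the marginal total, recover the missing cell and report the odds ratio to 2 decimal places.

The missing cell is in the exposed row: 789 − 589 = 200.
So a = 589, b = 200, c = 537, d = 994.
OR = (a·d)/(b·c) = (589 × 994) / (200 × 537) = 585466 / 107400 = 5.45127

5.45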